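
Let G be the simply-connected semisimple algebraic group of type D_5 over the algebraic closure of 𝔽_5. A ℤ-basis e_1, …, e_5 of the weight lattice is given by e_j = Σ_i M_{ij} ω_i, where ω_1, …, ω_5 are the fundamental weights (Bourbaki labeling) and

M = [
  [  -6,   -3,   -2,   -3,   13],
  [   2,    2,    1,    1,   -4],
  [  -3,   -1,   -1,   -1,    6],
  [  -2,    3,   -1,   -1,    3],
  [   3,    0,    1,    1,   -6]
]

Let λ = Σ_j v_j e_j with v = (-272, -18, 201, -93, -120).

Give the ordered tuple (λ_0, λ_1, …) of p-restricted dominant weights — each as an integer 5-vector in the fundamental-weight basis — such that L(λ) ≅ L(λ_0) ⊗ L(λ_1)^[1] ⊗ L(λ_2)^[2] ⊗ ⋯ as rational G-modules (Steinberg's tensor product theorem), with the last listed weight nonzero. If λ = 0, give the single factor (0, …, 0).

((3, 3, 1, 2, 2), (0, 1, 1, 4, 2))

Converting to the ω-basis (c_i = row i of M dotted with v = (-272, -18, 201, -93, -120)):
  c_1 = (-6)·(-272) + (-3)·(-18) + (-2)·(201) + (-3)·(-93) + (13)·(-120) = 3
  c_2 = (2)·(-272) + (2)·(-18) + 1·201 + (1)·(-93) + (-4)·(-120) = 8
  c_3 = (-3)·(-272) + (-1)·(-18) + (-1)·(201) + (-1)·(-93) + (6)·(-120) = 6
  c_4 = (-2)·(-272) + (3)·(-18) + (-1)·(201) + (-1)·(-93) + (3)·(-120) = 22
  c_5 = (3)·(-272) + (0)·(-18) + 1·201 + (1)·(-93) + (-6)·(-120) = 12
p = 5; digits c_i = Σ_j d_{ij}·5^j, 0 ≤ d_{ij} < 5:
  c_1 = 3 = 3·5^0
  c_2 = 8 = 3·5^0 + 1·5^1
  c_3 = 6 = 1·5^0 + 1·5^1
  c_4 = 22 = 2·5^0 + 4·5^1
  c_5 = 12 = 2·5^0 + 2·5^1
p-restricted factor λ_0 = (3, 3, 1, 2, 2)
p-restricted factor λ_1 = (0, 1, 1, 4, 2)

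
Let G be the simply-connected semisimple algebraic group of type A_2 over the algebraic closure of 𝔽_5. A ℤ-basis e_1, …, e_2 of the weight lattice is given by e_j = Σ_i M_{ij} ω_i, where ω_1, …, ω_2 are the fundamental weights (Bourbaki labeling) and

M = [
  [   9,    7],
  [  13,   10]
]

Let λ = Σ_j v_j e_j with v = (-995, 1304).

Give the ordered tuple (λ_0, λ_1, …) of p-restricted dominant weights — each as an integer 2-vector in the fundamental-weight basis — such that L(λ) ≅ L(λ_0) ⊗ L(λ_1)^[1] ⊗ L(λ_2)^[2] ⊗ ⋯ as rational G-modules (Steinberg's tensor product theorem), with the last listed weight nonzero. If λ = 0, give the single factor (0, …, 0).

Compute c_i = Σ_j M_{ij} v_j with v = (-995, 1304):
  c_1 = (9)·(-995) + 7·1304 = 173
  c_2 = (13)·(-995) + 10·1304 = 105
p = 5; digits c_i = Σ_j d_{ij}·5^j, 0 ≤ d_{ij} < 5:
  c_1 = 173 = 3·5^0 + 4·5^1 + 1·5^2 + 1·5^3
  c_2 = 105 = 0·5^0 + 1·5^1 + 4·5^2
λ_0 = (3, 0)
λ_1 = (4, 1)
λ_2 = (1, 4)
λ_3 = (1, 0)

((3, 0), (4, 1), (1, 4), (1, 0))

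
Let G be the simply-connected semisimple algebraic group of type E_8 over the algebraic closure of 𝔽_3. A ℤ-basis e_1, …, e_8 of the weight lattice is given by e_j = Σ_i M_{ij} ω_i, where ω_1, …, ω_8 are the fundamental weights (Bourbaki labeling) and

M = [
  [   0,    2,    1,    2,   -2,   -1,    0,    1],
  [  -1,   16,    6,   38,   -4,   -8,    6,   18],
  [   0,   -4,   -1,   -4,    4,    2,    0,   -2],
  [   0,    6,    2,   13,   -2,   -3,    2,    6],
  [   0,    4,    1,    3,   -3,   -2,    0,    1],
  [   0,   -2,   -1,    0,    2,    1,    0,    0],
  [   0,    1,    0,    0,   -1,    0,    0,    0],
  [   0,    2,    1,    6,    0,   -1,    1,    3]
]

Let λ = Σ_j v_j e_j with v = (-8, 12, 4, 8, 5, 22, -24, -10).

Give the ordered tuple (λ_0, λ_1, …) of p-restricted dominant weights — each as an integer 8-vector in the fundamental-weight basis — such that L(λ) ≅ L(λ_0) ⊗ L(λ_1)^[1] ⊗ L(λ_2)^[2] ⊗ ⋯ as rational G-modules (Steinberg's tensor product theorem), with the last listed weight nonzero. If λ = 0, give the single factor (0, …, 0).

((2, 2, 0, 0, 1, 1, 1, 0), (0, 2, 0, 0, 2, 1, 2, 0))

Converting to the ω-basis (c_i = row i of M dotted with v = (-8, 12, 4, 8, 5, 22, -24, -10)):
  c_1 = 0*-8 + 2*12 + 1*4 + 2*8 + -2*5 + -1*22 + 0*-24 + 1*-10 = 2
  c_2 = -1*-8 + 16*12 + 6*4 + 38*8 + -4*5 + -8*22 + 6*-24 + 18*-10 = 8
  c_3 = 0*-8 + -4*12 + -1*4 + -4*8 + 4*5 + 2*22 + 0*-24 + -2*-10 = 0
  c_4 = 0*-8 + 6*12 + 2*4 + 13*8 + -2*5 + -3*22 + 2*-24 + 6*-10 = 0
  c_5 = 0*-8 + 4*12 + 1*4 + 3*8 + -3*5 + -2*22 + 0*-24 + 1*-10 = 7
  c_6 = 0*-8 + -2*12 + -1*4 + 0*8 + 2*5 + 1*22 + 0*-24 + 0*-10 = 4
  c_7 = 0*-8 + 1*12 + 0*4 + 0*8 + -1*5 + 0*22 + 0*-24 + 0*-10 = 7
  c_8 = 0*-8 + 2*12 + 1*4 + 6*8 + 0*5 + -1*22 + 1*-24 + 3*-10 = 0
Expand coordinatewise in base 3:
  c_1 = 2 = 2·3^0
  c_2 = 8 = 2·3^0 + 2·3^1
  c_3 = 0
  c_4 = 0
  c_5 = 7 = 1·3^0 + 2·3^1
  c_6 = 4 = 1·3^0 + 1·3^1
  c_7 = 7 = 1·3^0 + 2·3^1
  c_8 = 0
p-restricted factor λ_0 = (2, 2, 0, 0, 1, 1, 1, 0)
p-restricted factor λ_1 = (0, 2, 0, 0, 2, 1, 2, 0)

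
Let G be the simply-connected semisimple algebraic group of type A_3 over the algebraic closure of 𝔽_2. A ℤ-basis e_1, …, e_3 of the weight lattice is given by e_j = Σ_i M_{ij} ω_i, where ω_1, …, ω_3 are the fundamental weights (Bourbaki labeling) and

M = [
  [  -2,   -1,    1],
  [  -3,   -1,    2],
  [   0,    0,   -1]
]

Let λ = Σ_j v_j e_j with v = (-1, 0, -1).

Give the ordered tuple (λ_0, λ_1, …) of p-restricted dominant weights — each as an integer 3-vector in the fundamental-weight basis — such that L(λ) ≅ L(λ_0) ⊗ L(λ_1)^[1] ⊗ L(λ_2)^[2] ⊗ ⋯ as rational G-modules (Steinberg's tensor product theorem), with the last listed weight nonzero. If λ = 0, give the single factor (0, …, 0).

((1, 1, 1),)

In the fundamental-weight basis, λ has coordinates c = M·v (v = (-1, 0, -1)):
  c_1 = -2*-1 + -1*0 + 1*-1 = 1
  c_2 = -3*-1 + -1*0 + 2*-1 = 1
  c_3 = 0*-1 + 0*0 + -1*-1 = 1
Base-2 expansion of each c_i:
  c_1 = 1 = 1·2^0
  c_2 = 1 = 1·2^0
  c_3 = 1 = 1·2^0
λ_0 = (1, 1, 1)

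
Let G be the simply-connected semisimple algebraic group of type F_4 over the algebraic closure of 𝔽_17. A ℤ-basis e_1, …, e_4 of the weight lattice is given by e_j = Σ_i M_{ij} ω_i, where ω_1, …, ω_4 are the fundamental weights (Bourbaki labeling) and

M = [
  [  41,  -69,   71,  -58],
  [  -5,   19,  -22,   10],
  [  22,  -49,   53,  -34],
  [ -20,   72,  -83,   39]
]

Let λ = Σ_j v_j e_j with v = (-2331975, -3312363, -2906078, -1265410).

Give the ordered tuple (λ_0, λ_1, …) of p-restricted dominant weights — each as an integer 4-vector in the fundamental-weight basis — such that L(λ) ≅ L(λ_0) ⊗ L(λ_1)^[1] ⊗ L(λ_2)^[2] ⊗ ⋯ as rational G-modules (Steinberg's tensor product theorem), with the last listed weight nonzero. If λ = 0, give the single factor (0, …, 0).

Compute c_i = Σ_j M_{ij} v_j with v = (-2331975, -3312363, -2906078, -1265410):
  c_1 = 41*-2331975 + -69*-3312363 + 71*-2906078 + -58*-1265410 = 4314
  c_2 = -5*-2331975 + 19*-3312363 + -22*-2906078 + 10*-1265410 = 4594
  c_3 = 22*-2331975 + -49*-3312363 + 53*-2906078 + -34*-1265410 = 4143
  c_4 = -20*-2331975 + 72*-3312363 + -83*-2906078 + 39*-1265410 = 2848
Expand coordinatewise in base 17:
  c_1 = 4314 = 13·17^0 + 15·17^1 + 14·17^2
  c_2 = 4594 = 4·17^0 + 15·17^1 + 15·17^2
  c_3 = 4143 = 12·17^0 + 5·17^1 + 14·17^2
  c_4 = 2848 = 9·17^0 + 14·17^1 + 9·17^2
λ_0 = (13, 4, 12, 9)
λ_1 = (15, 15, 5, 14)
λ_2 = (14, 15, 14, 9)

((13, 4, 12, 9), (15, 15, 5, 14), (14, 15, 14, 9))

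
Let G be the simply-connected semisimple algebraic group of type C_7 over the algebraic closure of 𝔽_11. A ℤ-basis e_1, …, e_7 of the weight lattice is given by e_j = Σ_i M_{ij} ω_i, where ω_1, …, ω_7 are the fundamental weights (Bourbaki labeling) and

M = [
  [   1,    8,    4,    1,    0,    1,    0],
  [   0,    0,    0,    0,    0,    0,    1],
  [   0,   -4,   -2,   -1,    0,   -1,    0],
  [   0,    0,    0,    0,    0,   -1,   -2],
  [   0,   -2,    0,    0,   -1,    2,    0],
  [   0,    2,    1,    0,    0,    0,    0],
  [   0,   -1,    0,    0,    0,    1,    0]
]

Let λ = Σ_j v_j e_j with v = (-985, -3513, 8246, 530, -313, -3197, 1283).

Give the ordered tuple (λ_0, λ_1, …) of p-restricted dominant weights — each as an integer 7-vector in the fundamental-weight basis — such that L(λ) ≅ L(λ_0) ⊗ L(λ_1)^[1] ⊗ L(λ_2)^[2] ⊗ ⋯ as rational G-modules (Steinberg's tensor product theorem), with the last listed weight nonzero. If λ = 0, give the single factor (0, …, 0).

((7, 7, 7, 4, 10, 10, 8), (1, 6, 9, 2, 8, 0, 6), (10, 10, 1, 5, 7, 10, 2))

In the fundamental-weight basis, λ has coordinates c = M·v (v = (-985, -3513, 8246, 530, -313, -3197, 1283)):
  c_1 = (1)·(-985) + (8)·(-3513) + 4·8246 + 1·530 + (0)·(-313) + (1)·(-3197) + 0·1283 = 1228
  c_2 = (0)·(-985) + (0)·(-3513) + 0·8246 + 0·530 + (0)·(-313) + (0)·(-3197) + 1·1283 = 1283
  c_3 = (0)·(-985) + (-4)·(-3513) + (-2)·(8246) + (-1)·(530) + (0)·(-313) + (-1)·(-3197) + 0·1283 = 227
  c_4 = (0)·(-985) + (0)·(-3513) + 0·8246 + 0·530 + (0)·(-313) + (-1)·(-3197) + (-2)·(1283) = 631
  c_5 = (0)·(-985) + (-2)·(-3513) + 0·8246 + 0·530 + (-1)·(-313) + (2)·(-3197) + 0·1283 = 945
  c_6 = (0)·(-985) + (2)·(-3513) + 1·8246 + 0·530 + (0)·(-313) + (0)·(-3197) + 0·1283 = 1220
  c_7 = (0)·(-985) + (-1)·(-3513) + 0·8246 + 0·530 + (0)·(-313) + (1)·(-3197) + 0·1283 = 316
Expand coordinatewise in base 11:
  c_1 = 1228 = 7·11^0 + 1·11^1 + 10·11^2
  c_2 = 1283 = 7·11^0 + 6·11^1 + 10·11^2
  c_3 = 227 = 7·11^0 + 9·11^1 + 1·11^2
  c_4 = 631 = 4·11^0 + 2·11^1 + 5·11^2
  c_5 = 945 = 10·11^0 + 8·11^1 + 7·11^2
  c_6 = 1220 = 10·11^0 + 0·11^1 + 10·11^2
  c_7 = 316 = 8·11^0 + 6·11^1 + 2·11^2
p-restricted factor λ_0 = (7, 7, 7, 4, 10, 10, 8)
p-restricted factor λ_1 = (1, 6, 9, 2, 8, 0, 6)
p-restricted factor λ_2 = (10, 10, 1, 5, 7, 10, 2)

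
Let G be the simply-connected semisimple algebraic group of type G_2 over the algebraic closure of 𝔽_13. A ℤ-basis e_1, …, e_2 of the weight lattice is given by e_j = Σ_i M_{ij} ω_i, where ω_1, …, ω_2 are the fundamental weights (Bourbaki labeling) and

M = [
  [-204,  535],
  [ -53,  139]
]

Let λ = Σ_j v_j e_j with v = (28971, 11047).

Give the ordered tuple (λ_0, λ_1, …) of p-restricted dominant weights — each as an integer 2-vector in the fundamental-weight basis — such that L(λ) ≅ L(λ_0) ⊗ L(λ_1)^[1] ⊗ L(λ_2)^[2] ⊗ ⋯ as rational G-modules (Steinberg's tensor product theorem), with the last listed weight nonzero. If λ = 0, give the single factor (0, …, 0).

((9, 5), (4, 5))

Converting to the ω-basis (c_i = row i of M dotted with v = (28971, 11047)):
  c_1 = (-204)·(28971) + (535)·(11047) = 61
  c_2 = (-53)·(28971) + (139)·(11047) = 70
Expand coordinatewise in base 13:
  c_1 = 61 = 9·13^0 + 4·13^1
  c_2 = 70 = 5·13^0 + 5·13^1
p-restricted factor λ_0 = (9, 5)
p-restricted factor λ_1 = (4, 5)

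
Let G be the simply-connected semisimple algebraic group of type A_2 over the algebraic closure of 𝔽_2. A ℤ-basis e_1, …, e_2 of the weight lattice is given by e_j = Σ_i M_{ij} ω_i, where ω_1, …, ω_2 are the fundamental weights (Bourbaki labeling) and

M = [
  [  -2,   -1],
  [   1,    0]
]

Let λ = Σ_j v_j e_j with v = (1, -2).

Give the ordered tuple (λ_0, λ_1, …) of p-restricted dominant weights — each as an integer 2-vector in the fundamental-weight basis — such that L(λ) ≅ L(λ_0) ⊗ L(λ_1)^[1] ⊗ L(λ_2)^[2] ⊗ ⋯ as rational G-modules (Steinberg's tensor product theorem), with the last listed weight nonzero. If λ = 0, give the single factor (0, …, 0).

ω-coordinates c = M·v, v = (1, -2):
  c_1 = -2*1 + -1*-2 = 0
  c_2 = 1*1 + 0*-2 = 1
p = 2; digits c_i = Σ_j d_{ij}·2^j, 0 ≤ d_{ij} < 2:
  c_1 = 0
  c_2 = 1 = 1·2^0
p-restricted factor λ_0 = (0, 1)

((0, 1),)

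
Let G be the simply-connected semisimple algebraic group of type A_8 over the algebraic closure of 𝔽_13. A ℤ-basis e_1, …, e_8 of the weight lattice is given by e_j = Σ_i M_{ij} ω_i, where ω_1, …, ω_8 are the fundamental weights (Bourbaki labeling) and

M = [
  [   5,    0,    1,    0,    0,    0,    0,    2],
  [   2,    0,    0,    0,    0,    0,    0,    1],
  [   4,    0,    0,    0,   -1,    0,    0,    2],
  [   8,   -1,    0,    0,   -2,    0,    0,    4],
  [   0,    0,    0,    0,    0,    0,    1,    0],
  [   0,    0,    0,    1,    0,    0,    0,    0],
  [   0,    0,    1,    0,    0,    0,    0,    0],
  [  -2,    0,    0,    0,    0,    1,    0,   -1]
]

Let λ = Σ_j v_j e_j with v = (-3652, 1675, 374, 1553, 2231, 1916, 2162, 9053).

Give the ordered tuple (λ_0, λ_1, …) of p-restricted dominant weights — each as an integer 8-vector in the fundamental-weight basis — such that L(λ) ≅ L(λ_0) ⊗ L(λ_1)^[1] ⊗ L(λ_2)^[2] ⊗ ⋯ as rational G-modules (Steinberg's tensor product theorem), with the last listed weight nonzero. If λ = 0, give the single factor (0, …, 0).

((12, 7, 6, 1, 4, 6, 10, 11), (3, 4, 6, 1, 10, 2, 2, 12), (1, 10, 7, 5, 12, 9, 2, 0))

Converting to the ω-basis (c_i = row i of M dotted with v = (-3652, 1675, 374, 1553, 2231, 1916, 2162, 9053)):
  c_1 = 5*-3652 + 0*1675 + 1*374 + 0*1553 + 0*2231 + 0*1916 + 0*2162 + 2*9053 = 220
  c_2 = 2*-3652 + 0*1675 + 0*374 + 0*1553 + 0*2231 + 0*1916 + 0*2162 + 1*9053 = 1749
  c_3 = 4*-3652 + 0*1675 + 0*374 + 0*1553 + -1*2231 + 0*1916 + 0*2162 + 2*9053 = 1267
  c_4 = 8*-3652 + -1*1675 + 0*374 + 0*1553 + -2*2231 + 0*1916 + 0*2162 + 4*9053 = 859
  c_5 = 0*-3652 + 0*1675 + 0*374 + 0*1553 + 0*2231 + 0*1916 + 1*2162 + 0*9053 = 2162
  c_6 = 0*-3652 + 0*1675 + 0*374 + 1*1553 + 0*2231 + 0*1916 + 0*2162 + 0*9053 = 1553
  c_7 = 0*-3652 + 0*1675 + 1*374 + 0*1553 + 0*2231 + 0*1916 + 0*2162 + 0*9053 = 374
  c_8 = -2*-3652 + 0*1675 + 0*374 + 0*1553 + 0*2231 + 1*1916 + 0*2162 + -1*9053 = 167
p = 13; digits c_i = Σ_j d_{ij}·13^j, 0 ≤ d_{ij} < 13:
  c_1 = 220 = 12·13^0 + 3·13^1 + 1·13^2
  c_2 = 1749 = 7·13^0 + 4·13^1 + 10·13^2
  c_3 = 1267 = 6·13^0 + 6·13^1 + 7·13^2
  c_4 = 859 = 1·13^0 + 1·13^1 + 5·13^2
  c_5 = 2162 = 4·13^0 + 10·13^1 + 12·13^2
  c_6 = 1553 = 6·13^0 + 2·13^1 + 9·13^2
  c_7 = 374 = 10·13^0 + 2·13^1 + 2·13^2
  c_8 = 167 = 11·13^0 + 12·13^1
λ_0 = (12, 7, 6, 1, 4, 6, 10, 11)
λ_1 = (3, 4, 6, 1, 10, 2, 2, 12)
λ_2 = (1, 10, 7, 5, 12, 9, 2, 0)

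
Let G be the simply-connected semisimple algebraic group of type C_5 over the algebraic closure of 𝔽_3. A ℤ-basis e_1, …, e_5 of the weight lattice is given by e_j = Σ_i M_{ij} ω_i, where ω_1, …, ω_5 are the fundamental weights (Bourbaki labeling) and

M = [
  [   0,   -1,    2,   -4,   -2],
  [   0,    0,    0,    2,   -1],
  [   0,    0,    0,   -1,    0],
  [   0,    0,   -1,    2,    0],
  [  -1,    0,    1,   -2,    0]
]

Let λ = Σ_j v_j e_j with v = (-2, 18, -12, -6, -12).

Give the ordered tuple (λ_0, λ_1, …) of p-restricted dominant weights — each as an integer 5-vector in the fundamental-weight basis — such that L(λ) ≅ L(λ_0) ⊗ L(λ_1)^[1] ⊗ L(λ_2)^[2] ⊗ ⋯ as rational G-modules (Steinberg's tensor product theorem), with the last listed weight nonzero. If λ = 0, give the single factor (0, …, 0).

((0, 0, 0, 0, 2), (2, 0, 2, 0, 0))

Compute c_i = Σ_j M_{ij} v_j with v = (-2, 18, -12, -6, -12):
  c_1 = (0)·(-2) + (-1)·(18) + (2)·(-12) + (-4)·(-6) + (-2)·(-12) = 6
  c_2 = (0)·(-2) + 0·18 + (0)·(-12) + (2)·(-6) + (-1)·(-12) = 0
  c_3 = (0)·(-2) + 0·18 + (0)·(-12) + (-1)·(-6) + (0)·(-12) = 6
  c_4 = (0)·(-2) + 0·18 + (-1)·(-12) + (2)·(-6) + (0)·(-12) = 0
  c_5 = (-1)·(-2) + 0·18 + (1)·(-12) + (-2)·(-6) + (0)·(-12) = 2
p = 3; digits c_i = Σ_j d_{ij}·3^j, 0 ≤ d_{ij} < 3:
  c_1 = 6 = 0·3^0 + 2·3^1
  c_2 = 0
  c_3 = 6 = 0·3^0 + 2·3^1
  c_4 = 0
  c_5 = 2 = 2·3^0
p-restricted factor λ_0 = (0, 0, 0, 0, 2)
p-restricted factor λ_1 = (2, 0, 2, 0, 0)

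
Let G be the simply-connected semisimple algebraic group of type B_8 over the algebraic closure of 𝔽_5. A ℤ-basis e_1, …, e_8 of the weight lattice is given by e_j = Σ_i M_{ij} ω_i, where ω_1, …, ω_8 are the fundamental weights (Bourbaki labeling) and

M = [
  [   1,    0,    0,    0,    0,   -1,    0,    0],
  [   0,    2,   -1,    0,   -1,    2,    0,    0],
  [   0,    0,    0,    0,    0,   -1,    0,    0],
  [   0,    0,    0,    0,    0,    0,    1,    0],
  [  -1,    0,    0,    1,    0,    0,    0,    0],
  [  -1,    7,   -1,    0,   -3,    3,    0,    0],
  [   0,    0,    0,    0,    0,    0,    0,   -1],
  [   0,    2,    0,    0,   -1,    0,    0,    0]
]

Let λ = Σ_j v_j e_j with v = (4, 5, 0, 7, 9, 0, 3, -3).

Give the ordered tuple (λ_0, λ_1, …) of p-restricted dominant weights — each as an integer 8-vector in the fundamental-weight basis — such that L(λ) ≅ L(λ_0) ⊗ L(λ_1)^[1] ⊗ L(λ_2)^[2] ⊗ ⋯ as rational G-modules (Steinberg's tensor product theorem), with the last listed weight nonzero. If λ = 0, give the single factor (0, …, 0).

((4, 1, 0, 3, 3, 4, 3, 1),)

ω-coordinates c = M·v, v = (4, 5, 0, 7, 9, 0, 3, -3):
  c_1 = 1·4 + 0·5 + 0·0 + 0·7 + 0·9 + (-1)·(0) + 0·3 + (0)·(-3) = 4
  c_2 = 0·4 + 2·5 + (-1)·(0) + 0·7 + (-1)·(9) + 2·0 + 0·3 + (0)·(-3) = 1
  c_3 = 0·4 + 0·5 + 0·0 + 0·7 + 0·9 + (-1)·(0) + 0·3 + (0)·(-3) = 0
  c_4 = 0·4 + 0·5 + 0·0 + 0·7 + 0·9 + 0·0 + 1·3 + (0)·(-3) = 3
  c_5 = (-1)·(4) + 0·5 + 0·0 + 1·7 + 0·9 + 0·0 + 0·3 + (0)·(-3) = 3
  c_6 = (-1)·(4) + 7·5 + (-1)·(0) + 0·7 + (-3)·(9) + 3·0 + 0·3 + (0)·(-3) = 4
  c_7 = 0·4 + 0·5 + 0·0 + 0·7 + 0·9 + 0·0 + 0·3 + (-1)·(-3) = 3
  c_8 = 0·4 + 2·5 + 0·0 + 0·7 + (-1)·(9) + 0·0 + 0·3 + (0)·(-3) = 1
Base-5 expansion of each c_i:
  c_1 = 4 = 4·5^0
  c_2 = 1 = 1·5^0
  c_3 = 0
  c_4 = 3 = 3·5^0
  c_5 = 3 = 3·5^0
  c_6 = 4 = 4·5^0
  c_7 = 3 = 3·5^0
  c_8 = 1 = 1·5^0
Factor λ_0 = (4, 1, 0, 3, 3, 4, 3, 1)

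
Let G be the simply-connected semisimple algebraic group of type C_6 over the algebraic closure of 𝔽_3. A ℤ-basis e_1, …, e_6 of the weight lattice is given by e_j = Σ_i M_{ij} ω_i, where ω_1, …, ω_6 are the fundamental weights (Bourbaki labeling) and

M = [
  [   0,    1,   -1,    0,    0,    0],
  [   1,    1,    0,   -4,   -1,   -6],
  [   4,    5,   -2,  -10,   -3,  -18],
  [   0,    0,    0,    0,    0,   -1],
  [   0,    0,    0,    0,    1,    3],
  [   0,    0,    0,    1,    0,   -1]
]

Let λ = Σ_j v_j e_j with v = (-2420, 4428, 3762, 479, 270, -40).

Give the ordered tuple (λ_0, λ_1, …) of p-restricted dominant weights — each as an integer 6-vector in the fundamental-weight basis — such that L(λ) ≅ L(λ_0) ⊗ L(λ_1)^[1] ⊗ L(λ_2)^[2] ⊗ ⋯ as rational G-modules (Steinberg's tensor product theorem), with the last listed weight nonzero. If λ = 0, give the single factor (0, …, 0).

Converting to the ω-basis (c_i = row i of M dotted with v = (-2420, 4428, 3762, 479, 270, -40)):
  c_1 = (0)·(-2420) + (1)·(4428) + (-1)·(3762) + (0)·(479) + (0)·(270) + (0)·(-40) = 666
  c_2 = (1)·(-2420) + (1)·(4428) + (0)·(3762) + (-4)·(479) + (-1)·(270) + (-6)·(-40) = 62
  c_3 = (4)·(-2420) + (5)·(4428) + (-2)·(3762) + (-10)·(479) + (-3)·(270) + (-18)·(-40) = 56
  c_4 = (0)·(-2420) + (0)·(4428) + (0)·(3762) + (0)·(479) + (0)·(270) + (-1)·(-40) = 40
  c_5 = (0)·(-2420) + (0)·(4428) + (0)·(3762) + (0)·(479) + (1)·(270) + (3)·(-40) = 150
  c_6 = (0)·(-2420) + (0)·(4428) + (0)·(3762) + (1)·(479) + (0)·(270) + (-1)·(-40) = 519
Writing each c_i in base p = 3:
  c_1 = 666 = 0·3^0 + 0·3^1 + 2·3^2 + 0·3^3 + 2·3^4 + 2·3^5
  c_2 = 62 = 2·3^0 + 2·3^1 + 0·3^2 + 2·3^3
  c_3 = 56 = 2·3^0 + 0·3^1 + 0·3^2 + 2·3^3
  c_4 = 40 = 1·3^0 + 1·3^1 + 1·3^2 + 1·3^3
  c_5 = 150 = 0·3^0 + 2·3^1 + 1·3^2 + 2·3^3 + 1·3^4
  c_6 = 519 = 0·3^0 + 2·3^1 + 0·3^2 + 1·3^3 + 0·3^4 + 2·3^5
p-restricted factor λ_0 = (0, 2, 2, 1, 0, 0)
p-restricted factor λ_1 = (0, 2, 0, 1, 2, 2)
p-restricted factor λ_2 = (2, 0, 0, 1, 1, 0)
p-restricted factor λ_3 = (0, 2, 2, 1, 2, 1)
p-restricted factor λ_4 = (2, 0, 0, 0, 1, 0)
p-restricted factor λ_5 = (2, 0, 0, 0, 0, 2)

((0, 2, 2, 1, 0, 0), (0, 2, 0, 1, 2, 2), (2, 0, 0, 1, 1, 0), (0, 2, 2, 1, 2, 1), (2, 0, 0, 0, 1, 0), (2, 0, 0, 0, 0, 2))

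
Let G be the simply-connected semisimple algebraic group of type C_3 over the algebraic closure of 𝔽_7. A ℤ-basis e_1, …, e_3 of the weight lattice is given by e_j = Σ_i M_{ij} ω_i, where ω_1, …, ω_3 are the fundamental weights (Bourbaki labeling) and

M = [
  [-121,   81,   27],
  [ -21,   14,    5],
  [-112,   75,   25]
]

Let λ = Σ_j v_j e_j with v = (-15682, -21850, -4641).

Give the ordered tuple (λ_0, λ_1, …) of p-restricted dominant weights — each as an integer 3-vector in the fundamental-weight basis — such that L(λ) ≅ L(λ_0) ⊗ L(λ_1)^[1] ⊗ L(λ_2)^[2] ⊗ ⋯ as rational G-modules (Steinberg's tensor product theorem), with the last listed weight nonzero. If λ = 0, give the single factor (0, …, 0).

Change of basis e → ω: c = M·v where v = (-15682, -21850, -4641):
  c_1 = (-121)·(-15682) + (81)·(-21850) + (27)·(-4641) = 2365
  c_2 = (-21)·(-15682) + (14)·(-21850) + (5)·(-4641) = 217
  c_3 = (-112)·(-15682) + (75)·(-21850) + (25)·(-4641) = 1609
p = 7; digits c_i = Σ_j d_{ij}·7^j, 0 ≤ d_{ij} < 7:
  c_1 = 2365 = 6·7^0 + 1·7^1 + 6·7^2 + 6·7^3
  c_2 = 217 = 0·7^0 + 3·7^1 + 4·7^2
  c_3 = 1609 = 6·7^0 + 5·7^1 + 4·7^2 + 4·7^3
p-restricted factor λ_0 = (6, 0, 6)
p-restricted factor λ_1 = (1, 3, 5)
p-restricted factor λ_2 = (6, 4, 4)
p-restricted factor λ_3 = (6, 0, 4)

((6, 0, 6), (1, 3, 5), (6, 4, 4), (6, 0, 4))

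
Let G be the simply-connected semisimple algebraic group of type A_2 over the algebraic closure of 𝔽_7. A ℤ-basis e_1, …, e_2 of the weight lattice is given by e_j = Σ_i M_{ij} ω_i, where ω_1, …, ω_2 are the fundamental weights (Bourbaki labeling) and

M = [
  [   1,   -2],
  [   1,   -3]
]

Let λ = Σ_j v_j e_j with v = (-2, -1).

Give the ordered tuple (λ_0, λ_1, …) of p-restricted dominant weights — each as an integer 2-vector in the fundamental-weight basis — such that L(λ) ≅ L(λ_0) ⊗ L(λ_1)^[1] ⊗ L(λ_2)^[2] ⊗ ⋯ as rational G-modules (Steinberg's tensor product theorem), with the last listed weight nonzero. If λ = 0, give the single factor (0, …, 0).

((0, 1),)

Change of basis e → ω: c = M·v where v = (-2, -1):
  c_1 = (1)·(-2) + (-2)·(-1) = 0
  c_2 = (1)·(-2) + (-3)·(-1) = 1
p = 7; digits c_i = Σ_j d_{ij}·7^j, 0 ≤ d_{ij} < 7:
  c_1 = 0
  c_2 = 1 = 1·7^0
λ_0 = (0, 1)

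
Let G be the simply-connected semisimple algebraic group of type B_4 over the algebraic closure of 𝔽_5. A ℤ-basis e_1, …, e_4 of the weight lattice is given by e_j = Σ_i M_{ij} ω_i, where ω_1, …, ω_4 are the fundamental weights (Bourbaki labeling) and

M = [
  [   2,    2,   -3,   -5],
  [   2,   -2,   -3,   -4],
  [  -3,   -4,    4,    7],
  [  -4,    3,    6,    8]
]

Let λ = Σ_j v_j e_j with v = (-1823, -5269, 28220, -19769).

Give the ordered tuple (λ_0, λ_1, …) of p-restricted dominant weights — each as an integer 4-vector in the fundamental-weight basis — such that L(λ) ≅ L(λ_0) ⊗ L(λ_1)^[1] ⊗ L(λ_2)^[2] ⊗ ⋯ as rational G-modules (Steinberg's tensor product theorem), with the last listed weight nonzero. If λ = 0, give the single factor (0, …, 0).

Converting to the ω-basis (c_i = row i of M dotted with v = (-1823, -5269, 28220, -19769)):
  c_1 = 2*-1823 + 2*-5269 + -3*28220 + -5*-19769 = 1
  c_2 = 2*-1823 + -2*-5269 + -3*28220 + -4*-19769 = 1308
  c_3 = -3*-1823 + -4*-5269 + 4*28220 + 7*-19769 = 1042
  c_4 = -4*-1823 + 3*-5269 + 6*28220 + 8*-19769 = 2653
Writing each c_i in base p = 5:
  c_1 = 1 = 1·5^0
  c_2 = 1308 = 3·5^0 + 1·5^1 + 2·5^2 + 0·5^3 + 2·5^4
  c_3 = 1042 = 2·5^0 + 3·5^1 + 1·5^2 + 3·5^3 + 1·5^4
  c_4 = 2653 = 3·5^0 + 0·5^1 + 1·5^2 + 1·5^3 + 4·5^4
λ_0 = (1, 3, 2, 3)
λ_1 = (0, 1, 3, 0)
λ_2 = (0, 2, 1, 1)
λ_3 = (0, 0, 3, 1)
λ_4 = (0, 2, 1, 4)

((1, 3, 2, 3), (0, 1, 3, 0), (0, 2, 1, 1), (0, 0, 3, 1), (0, 2, 1, 4))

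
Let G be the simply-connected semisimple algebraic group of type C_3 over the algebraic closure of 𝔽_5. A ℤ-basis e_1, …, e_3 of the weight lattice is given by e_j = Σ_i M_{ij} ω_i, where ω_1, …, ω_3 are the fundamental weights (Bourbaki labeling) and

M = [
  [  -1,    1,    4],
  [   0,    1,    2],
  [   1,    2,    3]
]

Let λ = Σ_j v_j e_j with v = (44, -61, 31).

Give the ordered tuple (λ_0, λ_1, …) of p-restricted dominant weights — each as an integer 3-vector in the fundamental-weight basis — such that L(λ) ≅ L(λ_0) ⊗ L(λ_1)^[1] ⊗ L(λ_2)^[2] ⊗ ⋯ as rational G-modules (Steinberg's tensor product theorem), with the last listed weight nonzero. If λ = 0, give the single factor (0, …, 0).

((4, 1, 0), (3, 0, 3))

ω-coordinates c = M·v, v = (44, -61, 31):
  c_1 = (-1)·(44) + (1)·(-61) + (4)·(31) = 19
  c_2 = (0)·(44) + (1)·(-61) + (2)·(31) = 1
  c_3 = (1)·(44) + (2)·(-61) + (3)·(31) = 15
Expand coordinatewise in base 5:
  c_1 = 19 = 4·5^0 + 3·5^1
  c_2 = 1 = 1·5^0
  c_3 = 15 = 0·5^0 + 3·5^1
λ_0 = (4, 1, 0)
λ_1 = (3, 0, 3)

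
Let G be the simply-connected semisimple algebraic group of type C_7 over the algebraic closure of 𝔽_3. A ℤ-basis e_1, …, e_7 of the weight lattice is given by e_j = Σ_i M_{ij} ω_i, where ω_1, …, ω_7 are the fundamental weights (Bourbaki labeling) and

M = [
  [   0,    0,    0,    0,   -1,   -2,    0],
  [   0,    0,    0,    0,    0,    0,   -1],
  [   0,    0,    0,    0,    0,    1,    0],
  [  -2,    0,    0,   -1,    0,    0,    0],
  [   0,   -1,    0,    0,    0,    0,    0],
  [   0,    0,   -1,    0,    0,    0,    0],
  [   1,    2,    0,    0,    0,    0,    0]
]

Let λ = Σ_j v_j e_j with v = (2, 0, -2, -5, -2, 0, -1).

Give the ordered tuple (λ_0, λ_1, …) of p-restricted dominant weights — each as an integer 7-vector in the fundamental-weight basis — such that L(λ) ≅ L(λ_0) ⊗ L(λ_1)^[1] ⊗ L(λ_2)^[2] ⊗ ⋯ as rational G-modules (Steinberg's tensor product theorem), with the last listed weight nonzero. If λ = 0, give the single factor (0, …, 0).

((2, 1, 0, 1, 0, 2, 2),)

Change of basis e → ω: c = M·v where v = (2, 0, -2, -5, -2, 0, -1):
  c_1 = 0*2 + 0*0 + 0*-2 + 0*-5 + -1*-2 + -2*0 + 0*-1 = 2
  c_2 = 0*2 + 0*0 + 0*-2 + 0*-5 + 0*-2 + 0*0 + -1*-1 = 1
  c_3 = 0*2 + 0*0 + 0*-2 + 0*-5 + 0*-2 + 1*0 + 0*-1 = 0
  c_4 = -2*2 + 0*0 + 0*-2 + -1*-5 + 0*-2 + 0*0 + 0*-1 = 1
  c_5 = 0*2 + -1*0 + 0*-2 + 0*-5 + 0*-2 + 0*0 + 0*-1 = 0
  c_6 = 0*2 + 0*0 + -1*-2 + 0*-5 + 0*-2 + 0*0 + 0*-1 = 2
  c_7 = 1*2 + 2*0 + 0*-2 + 0*-5 + 0*-2 + 0*0 + 0*-1 = 2
Base-3 expansion of each c_i:
  c_1 = 2 = 2·3^0
  c_2 = 1 = 1·3^0
  c_3 = 0
  c_4 = 1 = 1·3^0
  c_5 = 0
  c_6 = 2 = 2·3^0
  c_7 = 2 = 2·3^0
Factor λ_0 = (2, 1, 0, 1, 0, 2, 2)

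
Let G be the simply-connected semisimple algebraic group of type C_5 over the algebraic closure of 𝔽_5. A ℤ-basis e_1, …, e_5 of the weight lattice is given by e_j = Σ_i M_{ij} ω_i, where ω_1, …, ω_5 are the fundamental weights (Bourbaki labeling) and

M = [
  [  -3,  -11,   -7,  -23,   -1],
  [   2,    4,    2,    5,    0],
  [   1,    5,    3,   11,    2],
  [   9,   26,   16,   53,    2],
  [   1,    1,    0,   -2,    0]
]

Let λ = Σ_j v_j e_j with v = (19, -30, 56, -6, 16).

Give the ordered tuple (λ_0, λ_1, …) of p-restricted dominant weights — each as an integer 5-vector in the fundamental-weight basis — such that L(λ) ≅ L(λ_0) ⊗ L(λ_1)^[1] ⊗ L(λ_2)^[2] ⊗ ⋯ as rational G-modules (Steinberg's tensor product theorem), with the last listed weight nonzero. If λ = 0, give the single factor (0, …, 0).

((3, 0, 3, 1, 1),)

ω-coordinates c = M·v, v = (19, -30, 56, -6, 16):
  c_1 = (-3)·(19) + (-11)·(-30) + (-7)·(56) + (-23)·(-6) + (-1)·(16) = 3
  c_2 = 2·19 + (4)·(-30) + 2·56 + (5)·(-6) + 0·16 = 0
  c_3 = 1·19 + (5)·(-30) + 3·56 + (11)·(-6) + 2·16 = 3
  c_4 = 9·19 + (26)·(-30) + 16·56 + (53)·(-6) + 2·16 = 1
  c_5 = 1·19 + (1)·(-30) + 0·56 + (-2)·(-6) + 0·16 = 1
Writing each c_i in base p = 5:
  c_1 = 3 = 3·5^0
  c_2 = 0
  c_3 = 3 = 3·5^0
  c_4 = 1 = 1·5^0
  c_5 = 1 = 1·5^0
λ_0 = (3, 0, 3, 1, 1)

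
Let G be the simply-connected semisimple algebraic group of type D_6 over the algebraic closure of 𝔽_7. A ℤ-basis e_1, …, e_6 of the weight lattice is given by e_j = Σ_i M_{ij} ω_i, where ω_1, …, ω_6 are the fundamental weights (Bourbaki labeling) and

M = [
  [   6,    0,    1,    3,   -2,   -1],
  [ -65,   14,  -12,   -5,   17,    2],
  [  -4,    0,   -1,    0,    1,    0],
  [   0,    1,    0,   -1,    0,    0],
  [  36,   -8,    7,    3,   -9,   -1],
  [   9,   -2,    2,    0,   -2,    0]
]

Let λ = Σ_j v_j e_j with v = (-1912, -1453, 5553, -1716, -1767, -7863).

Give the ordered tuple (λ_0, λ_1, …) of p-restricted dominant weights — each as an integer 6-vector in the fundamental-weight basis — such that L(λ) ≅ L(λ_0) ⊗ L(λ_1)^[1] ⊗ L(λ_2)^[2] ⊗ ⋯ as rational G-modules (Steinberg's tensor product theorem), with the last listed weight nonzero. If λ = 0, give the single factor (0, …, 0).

((1, 5, 6, 4, 1, 2), (5, 2, 4, 2, 5, 6), (6, 2, 6, 5, 5, 6))

Converting to the ω-basis (c_i = row i of M dotted with v = (-1912, -1453, 5553, -1716, -1767, -7863)):
  c_1 = (6)·(-1912) + (0)·(-1453) + 1·5553 + (3)·(-1716) + (-2)·(-1767) + (-1)·(-7863) = 330
  c_2 = (-65)·(-1912) + (14)·(-1453) + (-12)·(5553) + (-5)·(-1716) + (17)·(-1767) + (2)·(-7863) = 117
  c_3 = (-4)·(-1912) + (0)·(-1453) + (-1)·(5553) + (0)·(-1716) + (1)·(-1767) + (0)·(-7863) = 328
  c_4 = (0)·(-1912) + (1)·(-1453) + 0·5553 + (-1)·(-1716) + (0)·(-1767) + (0)·(-7863) = 263
  c_5 = (36)·(-1912) + (-8)·(-1453) + 7·5553 + (3)·(-1716) + (-9)·(-1767) + (-1)·(-7863) = 281
  c_6 = (9)·(-1912) + (-2)·(-1453) + 2·5553 + (0)·(-1716) + (-2)·(-1767) + (0)·(-7863) = 338
Base-7 expansion of each c_i:
  c_1 = 330 = 1·7^0 + 5·7^1 + 6·7^2
  c_2 = 117 = 5·7^0 + 2·7^1 + 2·7^2
  c_3 = 328 = 6·7^0 + 4·7^1 + 6·7^2
  c_4 = 263 = 4·7^0 + 2·7^1 + 5·7^2
  c_5 = 281 = 1·7^0 + 5·7^1 + 5·7^2
  c_6 = 338 = 2·7^0 + 6·7^1 + 6·7^2
p-restricted factor λ_0 = (1, 5, 6, 4, 1, 2)
p-restricted factor λ_1 = (5, 2, 4, 2, 5, 6)
p-restricted factor λ_2 = (6, 2, 6, 5, 5, 6)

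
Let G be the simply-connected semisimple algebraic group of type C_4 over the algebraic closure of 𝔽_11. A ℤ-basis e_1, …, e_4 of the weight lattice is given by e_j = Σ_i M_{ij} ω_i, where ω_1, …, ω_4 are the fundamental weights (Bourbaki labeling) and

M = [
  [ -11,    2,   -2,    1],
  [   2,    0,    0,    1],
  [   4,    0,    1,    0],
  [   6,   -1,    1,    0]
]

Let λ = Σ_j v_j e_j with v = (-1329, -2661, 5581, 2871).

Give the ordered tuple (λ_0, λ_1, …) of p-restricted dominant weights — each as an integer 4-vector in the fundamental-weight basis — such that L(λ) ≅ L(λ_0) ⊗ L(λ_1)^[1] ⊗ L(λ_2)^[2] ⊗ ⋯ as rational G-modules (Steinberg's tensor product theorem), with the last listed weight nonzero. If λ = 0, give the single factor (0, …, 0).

Compute c_i = Σ_j M_{ij} v_j with v = (-1329, -2661, 5581, 2871):
  c_1 = (-11)·(-1329) + (2)·(-2661) + (-2)·(5581) + (1)·(2871) = 1006
  c_2 = (2)·(-1329) + (0)·(-2661) + (0)·(5581) + (1)·(2871) = 213
  c_3 = (4)·(-1329) + (0)·(-2661) + (1)·(5581) + (0)·(2871) = 265
  c_4 = (6)·(-1329) + (-1)·(-2661) + (1)·(5581) + (0)·(2871) = 268
Expand coordinatewise in base 11:
  c_1 = 1006 = 5·11^0 + 3·11^1 + 8·11^2
  c_2 = 213 = 4·11^0 + 8·11^1 + 1·11^2
  c_3 = 265 = 1·11^0 + 2·11^1 + 2·11^2
  c_4 = 268 = 4·11^0 + 2·11^1 + 2·11^2
p-restricted factor λ_0 = (5, 4, 1, 4)
p-restricted factor λ_1 = (3, 8, 2, 2)
p-restricted factor λ_2 = (8, 1, 2, 2)

((5, 4, 1, 4), (3, 8, 2, 2), (8, 1, 2, 2))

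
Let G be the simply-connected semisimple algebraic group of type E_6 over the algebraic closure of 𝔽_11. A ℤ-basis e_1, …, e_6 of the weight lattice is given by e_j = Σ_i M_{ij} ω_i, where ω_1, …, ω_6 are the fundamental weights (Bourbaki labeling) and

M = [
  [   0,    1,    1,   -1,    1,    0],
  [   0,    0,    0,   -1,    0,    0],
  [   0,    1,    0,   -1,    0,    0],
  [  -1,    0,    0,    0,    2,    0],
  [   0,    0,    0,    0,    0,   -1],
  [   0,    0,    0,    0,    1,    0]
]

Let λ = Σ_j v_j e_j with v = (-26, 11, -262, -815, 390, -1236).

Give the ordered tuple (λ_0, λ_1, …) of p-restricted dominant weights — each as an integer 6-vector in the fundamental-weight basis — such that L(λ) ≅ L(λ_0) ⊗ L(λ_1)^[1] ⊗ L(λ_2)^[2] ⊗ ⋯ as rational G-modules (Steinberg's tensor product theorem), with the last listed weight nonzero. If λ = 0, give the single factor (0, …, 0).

In the fundamental-weight basis, λ has coordinates c = M·v (v = (-26, 11, -262, -815, 390, -1236)):
  c_1 = (0)·(-26) + 1·11 + (1)·(-262) + (-1)·(-815) + 1·390 + (0)·(-1236) = 954
  c_2 = (0)·(-26) + 0·11 + (0)·(-262) + (-1)·(-815) + 0·390 + (0)·(-1236) = 815
  c_3 = (0)·(-26) + 1·11 + (0)·(-262) + (-1)·(-815) + 0·390 + (0)·(-1236) = 826
  c_4 = (-1)·(-26) + 0·11 + (0)·(-262) + (0)·(-815) + 2·390 + (0)·(-1236) = 806
  c_5 = (0)·(-26) + 0·11 + (0)·(-262) + (0)·(-815) + 0·390 + (-1)·(-1236) = 1236
  c_6 = (0)·(-26) + 0·11 + (0)·(-262) + (0)·(-815) + 1·390 + (0)·(-1236) = 390
Writing each c_i in base p = 11:
  c_1 = 954 = 8·11^0 + 9·11^1 + 7·11^2
  c_2 = 815 = 1·11^0 + 8·11^1 + 6·11^2
  c_3 = 826 = 1·11^0 + 9·11^1 + 6·11^2
  c_4 = 806 = 3·11^0 + 7·11^1 + 6·11^2
  c_5 = 1236 = 4·11^0 + 2·11^1 + 10·11^2
  c_6 = 390 = 5·11^0 + 2·11^1 + 3·11^2
p-restricted factor λ_0 = (8, 1, 1, 3, 4, 5)
p-restricted factor λ_1 = (9, 8, 9, 7, 2, 2)
p-restricted factor λ_2 = (7, 6, 6, 6, 10, 3)

((8, 1, 1, 3, 4, 5), (9, 8, 9, 7, 2, 2), (7, 6, 6, 6, 10, 3))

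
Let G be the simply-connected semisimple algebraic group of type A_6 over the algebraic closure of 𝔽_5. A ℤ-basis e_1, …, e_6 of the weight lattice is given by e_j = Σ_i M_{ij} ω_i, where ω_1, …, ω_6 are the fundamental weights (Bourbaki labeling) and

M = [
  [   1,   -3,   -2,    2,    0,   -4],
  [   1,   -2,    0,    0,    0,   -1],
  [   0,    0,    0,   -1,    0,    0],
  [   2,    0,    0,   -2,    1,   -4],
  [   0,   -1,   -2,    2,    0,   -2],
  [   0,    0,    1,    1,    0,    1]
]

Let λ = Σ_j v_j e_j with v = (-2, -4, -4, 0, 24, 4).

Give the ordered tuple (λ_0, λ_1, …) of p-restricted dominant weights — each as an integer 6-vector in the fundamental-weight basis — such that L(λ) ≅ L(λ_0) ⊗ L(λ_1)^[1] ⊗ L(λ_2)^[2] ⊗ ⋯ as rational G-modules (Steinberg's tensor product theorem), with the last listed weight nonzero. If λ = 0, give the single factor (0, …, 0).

((2, 2, 0, 4, 4, 0),)

ω-coordinates c = M·v, v = (-2, -4, -4, 0, 24, 4):
  c_1 = (1)·(-2) + (-3)·(-4) + (-2)·(-4) + 2·0 + 0·24 + (-4)·(4) = 2
  c_2 = (1)·(-2) + (-2)·(-4) + (0)·(-4) + 0·0 + 0·24 + (-1)·(4) = 2
  c_3 = (0)·(-2) + (0)·(-4) + (0)·(-4) + (-1)·(0) + 0·24 + 0·4 = 0
  c_4 = (2)·(-2) + (0)·(-4) + (0)·(-4) + (-2)·(0) + 1·24 + (-4)·(4) = 4
  c_5 = (0)·(-2) + (-1)·(-4) + (-2)·(-4) + 2·0 + 0·24 + (-2)·(4) = 4
  c_6 = (0)·(-2) + (0)·(-4) + (1)·(-4) + 1·0 + 0·24 + 1·4 = 0
p = 5; digits c_i = Σ_j d_{ij}·5^j, 0 ≤ d_{ij} < 5:
  c_1 = 2 = 2·5^0
  c_2 = 2 = 2·5^0
  c_3 = 0
  c_4 = 4 = 4·5^0
  c_5 = 4 = 4·5^0
  c_6 = 0
λ_0 = (2, 2, 0, 4, 4, 0)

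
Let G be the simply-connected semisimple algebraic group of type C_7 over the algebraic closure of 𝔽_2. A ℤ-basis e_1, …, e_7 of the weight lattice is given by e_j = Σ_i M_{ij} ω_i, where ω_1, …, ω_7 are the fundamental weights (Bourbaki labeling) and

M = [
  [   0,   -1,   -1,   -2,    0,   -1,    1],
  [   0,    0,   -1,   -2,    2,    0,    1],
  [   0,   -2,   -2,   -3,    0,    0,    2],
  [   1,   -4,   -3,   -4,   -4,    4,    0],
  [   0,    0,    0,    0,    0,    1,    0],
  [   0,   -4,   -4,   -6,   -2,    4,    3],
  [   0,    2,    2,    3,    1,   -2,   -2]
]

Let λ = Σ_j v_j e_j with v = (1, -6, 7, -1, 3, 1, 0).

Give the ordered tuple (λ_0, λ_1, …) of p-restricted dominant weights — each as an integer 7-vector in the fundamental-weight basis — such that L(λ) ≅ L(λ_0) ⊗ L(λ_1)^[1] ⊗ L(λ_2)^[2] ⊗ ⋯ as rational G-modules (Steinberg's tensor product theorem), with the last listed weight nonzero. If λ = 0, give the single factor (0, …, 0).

((0, 1, 1, 0, 1, 0, 0),)

ω-coordinates c = M·v, v = (1, -6, 7, -1, 3, 1, 0):
  c_1 = 0·1 + (-1)·(-6) + (-1)·(7) + (-2)·(-1) + 0·3 + (-1)·(1) + 1·0 = 0
  c_2 = 0·1 + (0)·(-6) + (-1)·(7) + (-2)·(-1) + 2·3 + 0·1 + 1·0 = 1
  c_3 = 0·1 + (-2)·(-6) + (-2)·(7) + (-3)·(-1) + 0·3 + 0·1 + 2·0 = 1
  c_4 = 1·1 + (-4)·(-6) + (-3)·(7) + (-4)·(-1) + (-4)·(3) + 4·1 + 0·0 = 0
  c_5 = 0·1 + (0)·(-6) + 0·7 + (0)·(-1) + 0·3 + 1·1 + 0·0 = 1
  c_6 = 0·1 + (-4)·(-6) + (-4)·(7) + (-6)·(-1) + (-2)·(3) + 4·1 + 3·0 = 0
  c_7 = 0·1 + (2)·(-6) + 2·7 + (3)·(-1) + 1·3 + (-2)·(1) + (-2)·(0) = 0
p = 2; digits c_i = Σ_j d_{ij}·2^j, 0 ≤ d_{ij} < 2:
  c_1 = 0
  c_2 = 1 = 1·2^0
  c_3 = 1 = 1·2^0
  c_4 = 0
  c_5 = 1 = 1·2^0
  c_6 = 0
  c_7 = 0
p-restricted factor λ_0 = (0, 1, 1, 0, 1, 0, 0)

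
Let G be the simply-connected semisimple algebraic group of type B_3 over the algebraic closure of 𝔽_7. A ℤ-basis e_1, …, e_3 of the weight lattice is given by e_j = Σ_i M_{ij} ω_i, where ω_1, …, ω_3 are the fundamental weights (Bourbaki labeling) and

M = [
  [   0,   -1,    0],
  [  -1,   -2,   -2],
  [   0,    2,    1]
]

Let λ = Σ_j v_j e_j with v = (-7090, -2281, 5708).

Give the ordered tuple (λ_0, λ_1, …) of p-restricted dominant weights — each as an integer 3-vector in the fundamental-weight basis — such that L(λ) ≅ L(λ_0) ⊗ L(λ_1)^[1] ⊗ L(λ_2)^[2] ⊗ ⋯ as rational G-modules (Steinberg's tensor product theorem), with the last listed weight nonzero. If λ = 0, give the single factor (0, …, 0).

In the fundamental-weight basis, λ has coordinates c = M·v (v = (-7090, -2281, 5708)):
  c_1 = 0*-7090 + -1*-2281 + 0*5708 = 2281
  c_2 = -1*-7090 + -2*-2281 + -2*5708 = 236
  c_3 = 0*-7090 + 2*-2281 + 1*5708 = 1146
p = 7; digits c_i = Σ_j d_{ij}·7^j, 0 ≤ d_{ij} < 7:
  c_1 = 2281 = 6·7^0 + 3·7^1 + 4·7^2 + 6·7^3
  c_2 = 236 = 5·7^0 + 5·7^1 + 4·7^2
  c_3 = 1146 = 5·7^0 + 2·7^1 + 2·7^2 + 3·7^3
λ_0 = (6, 5, 5)
λ_1 = (3, 5, 2)
λ_2 = (4, 4, 2)
λ_3 = (6, 0, 3)

((6, 5, 5), (3, 5, 2), (4, 4, 2), (6, 0, 3))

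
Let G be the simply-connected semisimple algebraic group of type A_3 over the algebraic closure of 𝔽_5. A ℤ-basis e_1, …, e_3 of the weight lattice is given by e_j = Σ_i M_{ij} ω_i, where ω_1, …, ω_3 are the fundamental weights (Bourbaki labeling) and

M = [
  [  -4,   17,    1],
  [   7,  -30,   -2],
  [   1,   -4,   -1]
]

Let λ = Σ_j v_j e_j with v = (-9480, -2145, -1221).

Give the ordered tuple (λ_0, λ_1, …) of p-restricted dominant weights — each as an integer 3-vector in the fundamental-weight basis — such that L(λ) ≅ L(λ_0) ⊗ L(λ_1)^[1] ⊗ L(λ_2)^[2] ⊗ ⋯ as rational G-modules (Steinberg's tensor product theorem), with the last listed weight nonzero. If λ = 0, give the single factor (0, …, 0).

Converting to the ω-basis (c_i = row i of M dotted with v = (-9480, -2145, -1221)):
  c_1 = (-4)·(-9480) + (17)·(-2145) + (1)·(-1221) = 234
  c_2 = (7)·(-9480) + (-30)·(-2145) + (-2)·(-1221) = 432
  c_3 = (1)·(-9480) + (-4)·(-2145) + (-1)·(-1221) = 321
Base-5 expansion of each c_i:
  c_1 = 234 = 4·5^0 + 1·5^1 + 4·5^2 + 1·5^3
  c_2 = 432 = 2·5^0 + 1·5^1 + 2·5^2 + 3·5^3
  c_3 = 321 = 1·5^0 + 4·5^1 + 2·5^2 + 2·5^3
Factor λ_0 = (4, 2, 1)
Factor λ_1 = (1, 1, 4)
Factor λ_2 = (4, 2, 2)
Factor λ_3 = (1, 3, 2)

((4, 2, 1), (1, 1, 4), (4, 2, 2), (1, 3, 2))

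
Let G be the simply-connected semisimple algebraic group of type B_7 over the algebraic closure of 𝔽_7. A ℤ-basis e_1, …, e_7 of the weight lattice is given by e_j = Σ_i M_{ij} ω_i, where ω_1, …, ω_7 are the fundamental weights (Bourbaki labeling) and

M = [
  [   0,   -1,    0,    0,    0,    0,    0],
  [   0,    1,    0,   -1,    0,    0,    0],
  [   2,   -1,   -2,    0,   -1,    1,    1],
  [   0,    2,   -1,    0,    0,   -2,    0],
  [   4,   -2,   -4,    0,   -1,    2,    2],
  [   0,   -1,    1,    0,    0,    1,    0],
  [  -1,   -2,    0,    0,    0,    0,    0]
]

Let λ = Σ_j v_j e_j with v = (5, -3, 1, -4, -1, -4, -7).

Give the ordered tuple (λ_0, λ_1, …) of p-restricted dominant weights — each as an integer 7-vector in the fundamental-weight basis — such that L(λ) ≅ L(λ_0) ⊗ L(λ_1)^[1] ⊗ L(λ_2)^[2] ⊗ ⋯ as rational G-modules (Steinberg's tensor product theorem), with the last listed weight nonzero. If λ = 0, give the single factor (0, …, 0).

((3, 1, 1, 1, 1, 0, 1),)

Compute c_i = Σ_j M_{ij} v_j with v = (5, -3, 1, -4, -1, -4, -7):
  c_1 = (0)·(5) + (-1)·(-3) + (0)·(1) + (0)·(-4) + (0)·(-1) + (0)·(-4) + (0)·(-7) = 3
  c_2 = (0)·(5) + (1)·(-3) + (0)·(1) + (-1)·(-4) + (0)·(-1) + (0)·(-4) + (0)·(-7) = 1
  c_3 = (2)·(5) + (-1)·(-3) + (-2)·(1) + (0)·(-4) + (-1)·(-1) + (1)·(-4) + (1)·(-7) = 1
  c_4 = (0)·(5) + (2)·(-3) + (-1)·(1) + (0)·(-4) + (0)·(-1) + (-2)·(-4) + (0)·(-7) = 1
  c_5 = (4)·(5) + (-2)·(-3) + (-4)·(1) + (0)·(-4) + (-1)·(-1) + (2)·(-4) + (2)·(-7) = 1
  c_6 = (0)·(5) + (-1)·(-3) + (1)·(1) + (0)·(-4) + (0)·(-1) + (1)·(-4) + (0)·(-7) = 0
  c_7 = (-1)·(5) + (-2)·(-3) + (0)·(1) + (0)·(-4) + (0)·(-1) + (0)·(-4) + (0)·(-7) = 1
p = 7; digits c_i = Σ_j d_{ij}·7^j, 0 ≤ d_{ij} < 7:
  c_1 = 3 = 3·7^0
  c_2 = 1 = 1·7^0
  c_3 = 1 = 1·7^0
  c_4 = 1 = 1·7^0
  c_5 = 1 = 1·7^0
  c_6 = 0
  c_7 = 1 = 1·7^0
p-restricted factor λ_0 = (3, 1, 1, 1, 1, 0, 1)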